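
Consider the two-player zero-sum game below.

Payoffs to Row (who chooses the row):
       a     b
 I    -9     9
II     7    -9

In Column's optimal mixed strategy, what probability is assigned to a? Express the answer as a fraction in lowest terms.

9/17

Row minima are -9 and -9, so Row's maximin is -9; column maxima are 7 and 9, so Column's minimax is 7. These differ, so the equilibrium is in mixed strategies.
Let Column play a with probability q. Row is indifferent when −9q + 9(1−q) = 7q − 9(1−q), giving q = 9/17.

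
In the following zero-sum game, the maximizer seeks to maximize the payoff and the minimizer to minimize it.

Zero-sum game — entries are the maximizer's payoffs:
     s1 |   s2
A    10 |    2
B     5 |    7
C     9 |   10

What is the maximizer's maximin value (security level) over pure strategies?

9

The worst-case payoff for each row is A: 2, B: 5, C: 9.
The best of these is 9.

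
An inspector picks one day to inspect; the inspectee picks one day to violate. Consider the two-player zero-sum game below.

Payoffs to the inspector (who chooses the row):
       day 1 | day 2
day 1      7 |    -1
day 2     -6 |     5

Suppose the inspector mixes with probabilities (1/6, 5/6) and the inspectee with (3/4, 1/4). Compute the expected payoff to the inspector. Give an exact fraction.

Against (3/4, 1/4), each row's expected payoff is day 1: 5; day 2: -13/4.
Taking the (1/6, 5/6)-weighted average: (1/6)·(5) + (5/6)·(-13/4) = -15/8.

-15/8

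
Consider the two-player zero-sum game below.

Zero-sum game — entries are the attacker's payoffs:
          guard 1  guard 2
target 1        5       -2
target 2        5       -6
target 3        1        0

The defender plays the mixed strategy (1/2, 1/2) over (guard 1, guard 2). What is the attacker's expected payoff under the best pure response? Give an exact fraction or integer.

3/2

target 1: (5)·(1/2) + (-2)·(1/2) = 3/2.
target 2: (5)·(1/2) + (-6)·(1/2) = -1/2.
target 3: (1)·(1/2) + (0)·(1/2) = 1/2.
The best pure response is target 1 with expected payoff 3/2.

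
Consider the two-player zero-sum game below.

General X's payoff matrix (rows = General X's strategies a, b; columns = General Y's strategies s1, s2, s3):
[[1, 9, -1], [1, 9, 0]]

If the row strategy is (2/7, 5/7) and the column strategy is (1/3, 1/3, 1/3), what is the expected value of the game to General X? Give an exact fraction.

68/21

Against (1/3, 1/3, 1/3), each row's expected payoff is a: 3; b: 10/3.
Taking the (2/7, 5/7)-weighted average: (2/7)·(3) + (5/7)·(10/3) = 68/21.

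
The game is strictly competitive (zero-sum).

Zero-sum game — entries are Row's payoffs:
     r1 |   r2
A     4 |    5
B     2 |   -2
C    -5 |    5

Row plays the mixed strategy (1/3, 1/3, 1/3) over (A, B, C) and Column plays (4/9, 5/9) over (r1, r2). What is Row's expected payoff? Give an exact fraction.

44/27

Against (4/9, 5/9), each row's expected payoff is A: 41/9; B: -2/9; C: 5/9.
Taking the (1/3, 1/3, 1/3)-weighted average: (1/3)·(41/9) + (1/3)·(-2/9) + (1/3)·(5/9) = 44/27.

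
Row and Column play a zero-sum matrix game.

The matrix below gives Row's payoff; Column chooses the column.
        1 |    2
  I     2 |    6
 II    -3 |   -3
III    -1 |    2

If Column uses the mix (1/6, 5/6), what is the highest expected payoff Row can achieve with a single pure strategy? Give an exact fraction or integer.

I: (2)·(1/6) + (6)·(5/6) = 16/3.
II: (-3)·(1/6) + (-3)·(5/6) = -3.
III: (-1)·(1/6) + (2)·(5/6) = 3/2.
The best pure response is I with expected payoff 16/3.

16/3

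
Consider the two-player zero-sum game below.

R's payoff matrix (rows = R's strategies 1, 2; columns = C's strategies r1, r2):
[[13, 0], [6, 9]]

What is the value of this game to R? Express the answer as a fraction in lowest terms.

Row minima are 0 and 6, so R's maximin is 6; column maxima are 13 and 9, so C's minimax is 9. These differ, so the equilibrium is in mixed strategies.
Let R play 1 with probability p. C is indifferent when 13p + 6(1−p) = 9(1−p), giving p = 3/16.
Let C play r1 with probability q. R is indifferent when 13q = 6q + 9(1−q), giving q = 9/16.
The value is 13·(9/16) + (0)·(7/16) = 117/16.

117/16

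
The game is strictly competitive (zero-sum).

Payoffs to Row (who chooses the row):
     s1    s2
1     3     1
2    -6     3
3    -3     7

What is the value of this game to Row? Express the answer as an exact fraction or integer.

2

Row 2 is strictly dominated by row 3, so Row never plays it.
The remaining 2×2 game on (1, 3) × (s1, s2) has no saddle point. Let Row play 1 with probability p; indifference gives 3p − 3(1−p) = p + 7(1−p), so p = 5/6.
Similarly Column's optimal q on s1 is 1/2, and the value is 3·(1/2) + (1)·(1/2) = 2.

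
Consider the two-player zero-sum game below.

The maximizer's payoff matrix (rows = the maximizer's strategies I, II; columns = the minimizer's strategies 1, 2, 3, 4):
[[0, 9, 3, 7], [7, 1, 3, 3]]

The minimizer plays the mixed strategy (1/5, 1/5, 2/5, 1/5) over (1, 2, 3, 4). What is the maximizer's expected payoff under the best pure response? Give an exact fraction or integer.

22/5

I: (0)·(1/5) + (9)·(1/5) + (3)·(2/5) + (7)·(1/5) = 22/5.
II: (7)·(1/5) + (1)·(1/5) + (3)·(2/5) + (3)·(1/5) = 17/5.
The best pure response is I with expected payoff 22/5.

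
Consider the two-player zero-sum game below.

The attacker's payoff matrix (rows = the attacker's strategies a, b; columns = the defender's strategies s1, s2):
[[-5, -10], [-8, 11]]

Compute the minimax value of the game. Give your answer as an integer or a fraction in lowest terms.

Row minima are -10 and -8, so the attacker's maximin is -8; column maxima are -5 and 11, so the defender's minimax is -5. These differ, so the equilibrium is in mixed strategies.
Let the attacker play a with probability p. The defender is indifferent when −5p − 8(1−p) = −10p + 11(1−p), giving p = 19/24.
Let the defender play s1 with probability q. The attacker is indifferent when −5q − 10(1−q) = −8q + 11(1−q), giving q = 7/8.
The value is -5·(7/8) + (-10)·(1/8) = -45/8.

-45/8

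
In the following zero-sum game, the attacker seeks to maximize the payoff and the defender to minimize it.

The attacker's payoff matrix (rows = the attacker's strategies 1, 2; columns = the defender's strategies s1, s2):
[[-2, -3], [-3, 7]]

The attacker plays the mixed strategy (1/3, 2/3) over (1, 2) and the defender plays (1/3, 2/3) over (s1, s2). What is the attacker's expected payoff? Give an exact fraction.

14/9

Against (1/3, 2/3), each row's expected payoff is 1: -8/3; 2: 11/3.
Taking the (1/3, 2/3)-weighted average: (1/3)·(-8/3) + (2/3)·(11/3) = 14/9.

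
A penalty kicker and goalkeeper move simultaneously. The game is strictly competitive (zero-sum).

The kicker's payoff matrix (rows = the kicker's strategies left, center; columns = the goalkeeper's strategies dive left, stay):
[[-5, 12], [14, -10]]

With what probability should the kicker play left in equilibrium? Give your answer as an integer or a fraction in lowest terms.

24/41

Row minima are -5 and -10, so the kicker's maximin is -5; column maxima are 14 and 12, so the goalkeeper's minimax is 12. These differ, so the equilibrium is in mixed strategies.
Let the kicker play left with probability p. The goalkeeper is indifferent when −5p + 14(1−p) = 12p − 10(1−p), giving p = 24/41.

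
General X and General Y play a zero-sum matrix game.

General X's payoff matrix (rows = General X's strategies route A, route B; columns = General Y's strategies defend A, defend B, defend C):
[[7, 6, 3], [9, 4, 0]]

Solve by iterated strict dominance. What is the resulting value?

3

Column defend B is strictly dominated by defend C for General Y (3<6, 0<4); eliminate defend B.
Column defend A is strictly dominated by defend C for General Y (3<7, 0<9); eliminate defend A.
Row route B is strictly dominated by row route A (3>0); eliminate route B.
Only (route A, defend C) remains, with payoff 3.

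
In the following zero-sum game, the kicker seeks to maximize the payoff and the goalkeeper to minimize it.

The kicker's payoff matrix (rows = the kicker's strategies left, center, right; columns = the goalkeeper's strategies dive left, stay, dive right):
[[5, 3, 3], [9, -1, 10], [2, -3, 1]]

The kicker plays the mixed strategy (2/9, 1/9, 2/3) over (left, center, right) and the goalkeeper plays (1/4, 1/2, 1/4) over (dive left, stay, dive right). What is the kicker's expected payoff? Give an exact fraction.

3/4

Against (1/4, 1/2, 1/4), each row's expected payoff is left: 7/2; center: 17/4; right: -3/4.
Taking the (2/9, 1/9, 2/3)-weighted average: (2/9)·(7/2) + (1/9)·(17/4) + (2/3)·(-3/4) = 3/4.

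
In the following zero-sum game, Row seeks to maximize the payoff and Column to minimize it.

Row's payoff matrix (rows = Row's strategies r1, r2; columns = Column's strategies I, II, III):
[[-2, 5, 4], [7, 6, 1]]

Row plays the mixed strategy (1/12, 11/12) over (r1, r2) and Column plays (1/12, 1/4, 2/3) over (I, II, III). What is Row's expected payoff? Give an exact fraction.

Against (1/12, 1/4, 2/3), each row's expected payoff is r1: 15/4; r2: 11/4.
Taking the (1/12, 11/12)-weighted average: (1/12)·(15/4) + (11/12)·(11/4) = 17/6.

17/6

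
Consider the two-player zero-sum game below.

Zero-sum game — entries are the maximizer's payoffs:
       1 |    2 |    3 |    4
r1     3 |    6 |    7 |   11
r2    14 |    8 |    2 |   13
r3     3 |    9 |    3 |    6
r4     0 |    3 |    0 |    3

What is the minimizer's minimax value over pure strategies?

The worst case (largest entry) in each column is 1: 14, 2: 9, 3: 7, 4: 13.
The best (smallest) of these is 7.

7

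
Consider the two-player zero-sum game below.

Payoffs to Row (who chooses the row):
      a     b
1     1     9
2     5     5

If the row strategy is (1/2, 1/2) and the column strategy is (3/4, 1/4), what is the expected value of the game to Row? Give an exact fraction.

Against (3/4, 1/4), each row's expected payoff is 1: 3; 2: 5.
Taking the (1/2, 1/2)-weighted average: (1/2)·(3) + (1/2)·(5) = 4.

4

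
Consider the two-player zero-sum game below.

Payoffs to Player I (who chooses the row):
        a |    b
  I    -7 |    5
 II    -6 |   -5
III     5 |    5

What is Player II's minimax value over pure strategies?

5

The worst case (largest entry) in each column is a: 5, b: 5.
The best (smallest) of these is 5.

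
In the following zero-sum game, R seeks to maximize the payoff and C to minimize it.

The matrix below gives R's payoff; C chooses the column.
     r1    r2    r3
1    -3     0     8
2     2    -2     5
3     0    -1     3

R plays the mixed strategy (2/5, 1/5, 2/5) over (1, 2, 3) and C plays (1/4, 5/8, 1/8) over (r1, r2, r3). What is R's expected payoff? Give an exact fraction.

Against (1/4, 5/8, 1/8), each row's expected payoff is 1: 1/4; 2: -1/8; 3: -1/4.
Taking the (2/5, 1/5, 2/5)-weighted average: (2/5)·(1/4) + (1/5)·(-1/8) + (2/5)·(-1/4) = -1/40.

-1/40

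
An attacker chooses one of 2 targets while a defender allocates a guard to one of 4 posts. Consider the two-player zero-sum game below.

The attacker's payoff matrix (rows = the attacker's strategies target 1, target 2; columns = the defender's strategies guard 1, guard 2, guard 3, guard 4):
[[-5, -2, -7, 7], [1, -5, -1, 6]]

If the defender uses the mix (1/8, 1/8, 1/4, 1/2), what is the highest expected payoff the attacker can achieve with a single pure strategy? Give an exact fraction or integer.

target 1: (-5)·(1/8) + (-2)·(1/8) + (-7)·(1/4) + (7)·(1/2) = 7/8.
target 2: (1)·(1/8) + (-5)·(1/8) + (-1)·(1/4) + (6)·(1/2) = 9/4.
The best pure response is target 2 with expected payoff 9/4.

9/4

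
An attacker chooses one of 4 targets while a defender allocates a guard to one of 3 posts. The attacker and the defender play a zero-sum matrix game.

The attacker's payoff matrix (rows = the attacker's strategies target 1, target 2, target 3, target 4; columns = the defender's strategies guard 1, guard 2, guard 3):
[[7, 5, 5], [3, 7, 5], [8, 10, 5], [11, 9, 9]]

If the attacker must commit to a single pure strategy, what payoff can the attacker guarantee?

The worst-case payoff for each row is target 1: 5, target 2: 3, target 3: 5, target 4: 9.
The best of these is 9.

9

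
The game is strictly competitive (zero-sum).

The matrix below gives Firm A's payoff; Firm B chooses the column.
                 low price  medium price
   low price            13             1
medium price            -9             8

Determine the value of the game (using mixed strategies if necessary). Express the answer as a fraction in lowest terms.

Row minima are 1 and -9, so Firm A's maximin is 1; column maxima are 13 and 8, so Firm B's minimax is 8. These differ, so the equilibrium is in mixed strategies.
Let Firm A play low price with probability p. Firm B is indifferent when 13p − 9(1−p) = p + 8(1−p), giving p = 17/29.
Let Firm B play low price with probability q. Firm A is indifferent when 13q + (1−q) = −9q + 8(1−q), giving q = 7/29.
The value is 13·(7/29) + (1)·(22/29) = 113/29.

113/29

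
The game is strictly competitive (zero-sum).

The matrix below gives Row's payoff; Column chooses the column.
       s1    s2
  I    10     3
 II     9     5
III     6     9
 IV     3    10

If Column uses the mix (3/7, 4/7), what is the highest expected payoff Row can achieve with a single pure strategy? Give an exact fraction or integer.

I: (10)·(3/7) + (3)·(4/7) = 6.
II: (9)·(3/7) + (5)·(4/7) = 47/7.
III: (6)·(3/7) + (9)·(4/7) = 54/7.
IV: (3)·(3/7) + (10)·(4/7) = 7.
The best pure response is III with expected payoff 54/7.

54/7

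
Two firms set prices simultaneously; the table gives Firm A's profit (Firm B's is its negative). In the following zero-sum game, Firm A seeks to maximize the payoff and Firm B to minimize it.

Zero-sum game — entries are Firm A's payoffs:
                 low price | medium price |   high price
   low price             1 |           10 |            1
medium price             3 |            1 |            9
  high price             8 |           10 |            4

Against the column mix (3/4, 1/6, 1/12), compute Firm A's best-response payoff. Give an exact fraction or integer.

low price: (1)·(3/4) + (10)·(1/6) + (1)·(1/12) = 5/2.
medium price: (3)·(3/4) + (1)·(1/6) + (9)·(1/12) = 19/6.
high price: (8)·(3/4) + (10)·(1/6) + (4)·(1/12) = 8.
The best pure response is high price with expected payoff 8.

8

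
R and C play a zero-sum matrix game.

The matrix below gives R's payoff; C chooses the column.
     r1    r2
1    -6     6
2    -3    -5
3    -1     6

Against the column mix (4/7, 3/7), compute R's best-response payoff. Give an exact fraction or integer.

2

1: (-6)·(4/7) + (6)·(3/7) = -6/7.
2: (-3)·(4/7) + (-5)·(3/7) = -27/7.
3: (-1)·(4/7) + (6)·(3/7) = 2.
The best pure response is 3 with expected payoff 2.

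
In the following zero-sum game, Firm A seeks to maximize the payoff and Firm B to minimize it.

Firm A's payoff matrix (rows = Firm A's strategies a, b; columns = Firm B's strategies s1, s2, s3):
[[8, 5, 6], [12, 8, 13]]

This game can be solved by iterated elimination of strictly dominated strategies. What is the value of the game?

8

Row a is strictly dominated by row b (12>8, 8>5, 13>6); eliminate a.
Column s1 is strictly dominated by s2 for Firm B (8<12); eliminate s1.
Column s3 is strictly dominated by s2 for Firm B (8<13); eliminate s3.
Only (b, s2) remains, with payoff 8.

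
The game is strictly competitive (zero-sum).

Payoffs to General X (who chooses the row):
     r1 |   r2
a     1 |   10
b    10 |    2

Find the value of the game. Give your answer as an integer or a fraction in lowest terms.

98/17

Row minima are 1 and 2, so General X's maximin is 2; column maxima are 10 and 10, so General Y's minimax is 10. These differ, so the equilibrium is in mixed strategies.
Let General X play a with probability p. General Y is indifferent when p + 10(1−p) = 10p + 2(1−p), giving p = 8/17.
Let General Y play r1 with probability q. General X is indifferent when q + 10(1−q) = 10q + 2(1−q), giving q = 8/17.
The value is 1·(8/17) + (10)·(9/17) = 98/17.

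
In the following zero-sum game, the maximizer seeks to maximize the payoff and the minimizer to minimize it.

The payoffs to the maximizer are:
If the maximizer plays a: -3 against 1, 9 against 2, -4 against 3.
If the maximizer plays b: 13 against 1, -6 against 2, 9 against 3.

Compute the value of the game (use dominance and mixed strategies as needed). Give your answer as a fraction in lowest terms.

Column 1 is strictly dominated by 3 for the minimizer (it gives the maximizer more in every row).
The remaining 2×2 game on (a, b) × (2, 3) has no saddle point. Let the maximizer play a with probability p; indifference gives 9p − 6(1−p) = −4p + 9(1−p), so p = 15/28.
Similarly the minimizer's optimal q on 2 is 13/28, and the value is 9·(13/28) + (-4)·(15/28) = 57/28.

57/28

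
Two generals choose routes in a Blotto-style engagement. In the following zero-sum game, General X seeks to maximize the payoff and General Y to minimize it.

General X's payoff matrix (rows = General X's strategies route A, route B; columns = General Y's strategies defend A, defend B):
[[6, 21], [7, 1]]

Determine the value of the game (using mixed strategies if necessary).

Row minima are 6 and 1, so General X's maximin is 6; column maxima are 7 and 21, so General Y's minimax is 7. These differ, so the equilibrium is in mixed strategies.
Let General X play route A with probability p. General Y is indifferent when 6p + 7(1−p) = 21p + (1−p), giving p = 2/7.
Let General Y play defend A with probability q. General X is indifferent when 6q + 21(1−q) = 7q + (1−q), giving q = 20/21.
The value is 6·(20/21) + (21)·(1/21) = 47/7.

47/7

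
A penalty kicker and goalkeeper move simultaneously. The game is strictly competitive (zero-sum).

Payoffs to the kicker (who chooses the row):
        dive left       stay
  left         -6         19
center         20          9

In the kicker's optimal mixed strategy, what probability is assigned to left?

Row minima are -6 and 9, so the kicker's maximin is 9; column maxima are 20 and 19, so the goalkeeper's minimax is 19. These differ, so the equilibrium is in mixed strategies.
Let the kicker play left with probability p. The goalkeeper is indifferent when −6p + 20(1−p) = 19p + 9(1−p), giving p = 11/36.

11/36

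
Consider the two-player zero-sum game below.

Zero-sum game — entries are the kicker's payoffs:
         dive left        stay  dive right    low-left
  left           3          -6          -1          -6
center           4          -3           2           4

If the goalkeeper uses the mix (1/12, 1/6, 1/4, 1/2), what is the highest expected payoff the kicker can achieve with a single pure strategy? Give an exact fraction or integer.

left: (3)·(1/12) + (-6)·(1/6) + (-1)·(1/4) + (-6)·(1/2) = -4.
center: (4)·(1/12) + (-3)·(1/6) + (2)·(1/4) + (4)·(1/2) = 7/3.
The best pure response is center with expected payoff 7/3.

7/3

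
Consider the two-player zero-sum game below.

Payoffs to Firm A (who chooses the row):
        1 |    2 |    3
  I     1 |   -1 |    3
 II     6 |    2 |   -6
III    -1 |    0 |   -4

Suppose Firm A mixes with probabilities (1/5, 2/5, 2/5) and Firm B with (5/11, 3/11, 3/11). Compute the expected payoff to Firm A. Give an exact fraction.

Against (5/11, 3/11, 3/11), each row's expected payoff is I: 1; II: 18/11; III: -17/11.
Taking the (1/5, 2/5, 2/5)-weighted average: (1/5)·(1) + (2/5)·(18/11) + (2/5)·(-17/11) = 13/55.

13/55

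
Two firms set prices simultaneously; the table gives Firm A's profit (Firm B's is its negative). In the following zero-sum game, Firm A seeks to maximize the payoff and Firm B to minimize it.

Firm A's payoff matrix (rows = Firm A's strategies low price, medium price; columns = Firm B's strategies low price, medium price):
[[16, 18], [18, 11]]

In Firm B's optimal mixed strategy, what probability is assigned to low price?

Row minima are 16 and 11, so Firm A's maximin is 16; column maxima are 18 and 18, so Firm B's minimax is 18. These differ, so the equilibrium is in mixed strategies.
Let Firm B play low price with probability q. Firm A is indifferent when 16q + 18(1−q) = 18q + 11(1−q), giving q = 7/9.

7/9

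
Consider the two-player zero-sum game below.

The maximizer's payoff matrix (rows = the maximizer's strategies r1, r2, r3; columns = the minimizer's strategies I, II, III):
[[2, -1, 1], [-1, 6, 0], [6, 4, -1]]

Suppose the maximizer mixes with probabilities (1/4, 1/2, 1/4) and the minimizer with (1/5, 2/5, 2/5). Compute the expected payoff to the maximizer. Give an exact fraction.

Against (1/5, 2/5, 2/5), each row's expected payoff is r1: 2/5; r2: 11/5; r3: 12/5.
Taking the (1/4, 1/2, 1/4)-weighted average: (1/4)·(2/5) + (1/2)·(11/5) + (1/4)·(12/5) = 9/5.

9/5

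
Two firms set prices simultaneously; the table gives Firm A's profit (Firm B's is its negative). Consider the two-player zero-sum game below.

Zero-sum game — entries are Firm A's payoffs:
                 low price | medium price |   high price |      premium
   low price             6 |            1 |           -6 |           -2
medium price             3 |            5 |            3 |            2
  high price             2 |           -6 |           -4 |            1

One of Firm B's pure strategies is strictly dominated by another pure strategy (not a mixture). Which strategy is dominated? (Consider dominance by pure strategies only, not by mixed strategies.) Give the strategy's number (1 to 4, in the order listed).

1

Firm B prefers columns that give Firm A less. Compare low price with premium: -2 < 6, 2 < 3, 1 < 2.
So premium strictly dominates low price for Firm B; low price is strictly dominated.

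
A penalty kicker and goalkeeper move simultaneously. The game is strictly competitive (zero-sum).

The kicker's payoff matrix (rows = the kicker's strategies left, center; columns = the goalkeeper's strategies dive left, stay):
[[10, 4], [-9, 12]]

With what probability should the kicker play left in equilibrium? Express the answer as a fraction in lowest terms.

7/9

Row minima are 4 and -9, so the kicker's maximin is 4; column maxima are 10 and 12, so the goalkeeper's minimax is 10. These differ, so the equilibrium is in mixed strategies.
Let the kicker play left with probability p. The goalkeeper is indifferent when 10p − 9(1−p) = 4p + 12(1−p), giving p = 7/9.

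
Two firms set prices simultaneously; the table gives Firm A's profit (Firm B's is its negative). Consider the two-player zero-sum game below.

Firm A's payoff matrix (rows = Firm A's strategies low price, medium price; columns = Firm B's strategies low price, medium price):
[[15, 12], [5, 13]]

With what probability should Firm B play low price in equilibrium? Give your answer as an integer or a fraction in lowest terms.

Row minima are 12 and 5, so Firm A's maximin is 12; column maxima are 15 and 13, so Firm B's minimax is 13. These differ, so the equilibrium is in mixed strategies.
Let Firm B play low price with probability q. Firm A is indifferent when 15q + 12(1−q) = 5q + 13(1−q), giving q = 1/11.

1/11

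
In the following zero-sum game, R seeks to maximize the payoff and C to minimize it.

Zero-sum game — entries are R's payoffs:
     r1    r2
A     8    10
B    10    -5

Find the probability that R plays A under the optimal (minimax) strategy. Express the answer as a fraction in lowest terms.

Row minima are 8 and -5, so R's maximin is 8; column maxima are 10 and 10, so C's minimax is 10. These differ, so the equilibrium is in mixed strategies.
Let R play A with probability p. C is indifferent when 8p + 10(1−p) = 10p − 5(1−p), giving p = 15/17.

15/17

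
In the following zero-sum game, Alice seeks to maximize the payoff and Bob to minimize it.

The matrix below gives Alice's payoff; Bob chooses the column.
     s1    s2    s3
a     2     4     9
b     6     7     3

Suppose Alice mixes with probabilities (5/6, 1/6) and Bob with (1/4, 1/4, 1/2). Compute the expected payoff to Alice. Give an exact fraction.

139/24

Against (1/4, 1/4, 1/2), each row's expected payoff is a: 6; b: 19/4.
Taking the (5/6, 1/6)-weighted average: (5/6)·(6) + (1/6)·(19/4) = 139/24.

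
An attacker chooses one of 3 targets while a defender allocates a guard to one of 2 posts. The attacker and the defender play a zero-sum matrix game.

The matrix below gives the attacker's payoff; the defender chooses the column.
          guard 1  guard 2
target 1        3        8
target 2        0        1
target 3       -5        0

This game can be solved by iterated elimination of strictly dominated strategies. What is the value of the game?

3

Row target 2 is strictly dominated by row target 1 (3>0, 8>1); eliminate target 2.
Column guard 2 is strictly dominated by guard 1 for the defender (3<8, -5<0); eliminate guard 2.
Row target 3 is strictly dominated by row target 1 (3>-5); eliminate target 3.
Only (target 1, guard 1) remains, with payoff 3.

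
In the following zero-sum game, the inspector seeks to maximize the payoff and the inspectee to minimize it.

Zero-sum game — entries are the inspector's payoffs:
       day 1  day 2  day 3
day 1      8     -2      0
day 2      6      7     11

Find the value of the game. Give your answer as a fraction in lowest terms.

68/11

Column day 3 is strictly dominated by day 2 for the inspectee (it gives the inspector more in every row).
The remaining 2×2 game on (day 1, day 2) × (day 1, day 2) has no saddle point. Let the inspector play day 1 with probability p; indifference gives 8p + 6(1−p) = −2p + 7(1−p), so p = 1/11.
Similarly the inspectee's optimal q on day 1 is 9/11, and the value is 8·(9/11) + (-2)·(2/11) = 68/11.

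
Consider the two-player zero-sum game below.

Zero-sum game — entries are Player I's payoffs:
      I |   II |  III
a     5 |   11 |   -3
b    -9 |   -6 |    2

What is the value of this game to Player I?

-17/19

Column II is strictly dominated by I for Player II (it gives Player I more in every row).
The remaining 2×2 game on (a, b) × (I, III) has no saddle point. Let Player I play a with probability p; indifference gives 5p − 9(1−p) = −3p + 2(1−p), so p = 11/19.
Similarly Player II's optimal q on I is 5/19, and the value is 5·(5/19) + (-3)·(14/19) = -17/19.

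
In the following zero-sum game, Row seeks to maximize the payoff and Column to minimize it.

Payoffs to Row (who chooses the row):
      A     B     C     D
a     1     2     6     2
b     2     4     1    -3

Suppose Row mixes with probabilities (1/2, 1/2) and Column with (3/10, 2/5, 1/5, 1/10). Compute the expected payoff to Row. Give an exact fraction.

23/10

Against (3/10, 2/5, 1/5, 1/10), each row's expected payoff is a: 5/2; b: 21/10.
Taking the (1/2, 1/2)-weighted average: (1/2)·(5/2) + (1/2)·(21/10) = 23/10.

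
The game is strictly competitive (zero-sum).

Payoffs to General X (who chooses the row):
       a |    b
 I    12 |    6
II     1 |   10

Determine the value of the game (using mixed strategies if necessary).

Row minima are 6 and 1, so General X's maximin is 6; column maxima are 12 and 10, so General Y's minimax is 10. These differ, so the equilibrium is in mixed strategies.
Let General X play I with probability p. General Y is indifferent when 12p + (1−p) = 6p + 10(1−p), giving p = 3/5.
Let General Y play a with probability q. General X is indifferent when 12q + 6(1−q) = q + 10(1−q), giving q = 4/15.
The value is 12·(4/15) + (6)·(11/15) = 38/5.

38/5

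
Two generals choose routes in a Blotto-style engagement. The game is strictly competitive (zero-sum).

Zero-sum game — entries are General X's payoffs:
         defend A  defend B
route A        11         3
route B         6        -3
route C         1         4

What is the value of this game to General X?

41/11

Row route B is strictly dominated by row route A, so General X never plays it.
The remaining 2×2 game on (route A, route C) × (defend A, defend B) has no saddle point. Let General X play route A with probability p; indifference gives 11p + (1−p) = 3p + 4(1−p), so p = 3/11.
Similarly General Y's optimal q on defend A is 1/11, and the value is 11·(1/11) + (3)·(10/11) = 41/11.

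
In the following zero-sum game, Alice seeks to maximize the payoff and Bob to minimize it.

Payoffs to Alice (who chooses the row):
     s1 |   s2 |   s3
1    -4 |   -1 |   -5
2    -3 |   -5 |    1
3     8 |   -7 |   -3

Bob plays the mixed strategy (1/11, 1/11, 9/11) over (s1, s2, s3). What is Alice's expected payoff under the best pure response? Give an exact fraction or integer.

1/11

1: (-4)·(1/11) + (-1)·(1/11) + (-5)·(9/11) = -50/11.
2: (-3)·(1/11) + (-5)·(1/11) + (1)·(9/11) = 1/11.
3: (8)·(1/11) + (-7)·(1/11) + (-3)·(9/11) = -26/11.
The best pure response is 2 with expected payoff 1/11.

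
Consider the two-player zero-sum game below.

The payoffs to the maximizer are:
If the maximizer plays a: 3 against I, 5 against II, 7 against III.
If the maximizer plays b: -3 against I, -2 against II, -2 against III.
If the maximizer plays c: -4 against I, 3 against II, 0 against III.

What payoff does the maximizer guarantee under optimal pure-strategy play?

3

Row minima: 3, -3, -4 → the maximizer's maximin is 3.
Column maxima: 3, 5, 7 → the minimizer's minimax is 3.
They coincide at (a, I), so the value is 3.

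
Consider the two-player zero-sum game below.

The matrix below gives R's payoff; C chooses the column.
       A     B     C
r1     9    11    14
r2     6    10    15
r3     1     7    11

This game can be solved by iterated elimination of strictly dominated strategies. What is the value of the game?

9

Row r3 is strictly dominated by row r1 (9>1, 11>7, 14>11); eliminate r3.
Column B is strictly dominated by A for C (9<11, 6<10); eliminate B.
Column C is strictly dominated by A for C (9<14, 6<15); eliminate C.
Row r2 is strictly dominated by row r1 (9>6); eliminate r2.
Only (r1, A) remains, with payoff 9.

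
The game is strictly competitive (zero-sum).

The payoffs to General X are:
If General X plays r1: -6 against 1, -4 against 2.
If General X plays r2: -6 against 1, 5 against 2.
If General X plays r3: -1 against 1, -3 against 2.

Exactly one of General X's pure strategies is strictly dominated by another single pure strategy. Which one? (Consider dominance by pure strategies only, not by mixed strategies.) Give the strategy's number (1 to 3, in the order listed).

Compare r1 with r3: -1 > -6, -3 > -4.
So r3 strictly dominates r1 for General X; r1 is strictly dominated.

1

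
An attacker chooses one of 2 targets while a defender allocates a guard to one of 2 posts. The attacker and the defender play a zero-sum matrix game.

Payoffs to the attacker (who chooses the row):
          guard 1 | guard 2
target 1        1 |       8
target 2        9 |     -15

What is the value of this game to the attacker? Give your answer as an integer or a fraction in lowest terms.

Row minima are 1 and -15, so the attacker's maximin is 1; column maxima are 9 and 8, so the defender's minimax is 8. These differ, so the equilibrium is in mixed strategies.
Let the attacker play target 1 with probability p. The defender is indifferent when p + 9(1−p) = 8p − 15(1−p), giving p = 24/31.
Let the defender play guard 1 with probability q. The attacker is indifferent when q + 8(1−q) = 9q − 15(1−q), giving q = 23/31.
The value is 1·(23/31) + (8)·(8/31) = 87/31.

87/31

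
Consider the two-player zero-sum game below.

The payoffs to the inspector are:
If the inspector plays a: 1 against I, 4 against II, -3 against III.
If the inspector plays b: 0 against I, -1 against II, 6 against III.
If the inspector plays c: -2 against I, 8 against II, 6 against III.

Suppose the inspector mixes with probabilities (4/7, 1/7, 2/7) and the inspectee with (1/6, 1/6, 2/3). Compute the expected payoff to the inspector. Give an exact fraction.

Against (1/6, 1/6, 2/3), each row's expected payoff is a: -7/6; b: 23/6; c: 5.
Taking the (4/7, 1/7, 2/7)-weighted average: (4/7)·(-7/6) + (1/7)·(23/6) + (2/7)·(5) = 55/42.

55/42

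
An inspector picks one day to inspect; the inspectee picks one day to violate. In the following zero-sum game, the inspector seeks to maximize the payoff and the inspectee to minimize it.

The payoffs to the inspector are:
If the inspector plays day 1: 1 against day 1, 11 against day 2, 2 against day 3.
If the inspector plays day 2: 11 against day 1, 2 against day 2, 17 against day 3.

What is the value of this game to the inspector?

119/19

Column day 3 is strictly dominated by day 1 for the inspectee (it gives the inspector more in every row).
The remaining 2×2 game on (day 1, day 2) × (day 1, day 2) has no saddle point. Let the inspector play day 1 with probability p; indifference gives p + 11(1−p) = 11p + 2(1−p), so p = 9/19.
Similarly the inspectee's optimal q on day 1 is 9/19, and the value is 1·(9/19) + (11)·(10/19) = 119/19.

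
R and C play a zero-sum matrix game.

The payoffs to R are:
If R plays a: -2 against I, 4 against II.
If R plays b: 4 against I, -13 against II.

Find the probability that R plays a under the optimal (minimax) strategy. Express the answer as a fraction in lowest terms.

Row minima are -2 and -13, so R's maximin is -2; column maxima are 4 and 4, so C's minimax is 4. These differ, so the equilibrium is in mixed strategies.
Let R play a with probability p. C is indifferent when −2p + 4(1−p) = 4p − 13(1−p), giving p = 17/23.

17/23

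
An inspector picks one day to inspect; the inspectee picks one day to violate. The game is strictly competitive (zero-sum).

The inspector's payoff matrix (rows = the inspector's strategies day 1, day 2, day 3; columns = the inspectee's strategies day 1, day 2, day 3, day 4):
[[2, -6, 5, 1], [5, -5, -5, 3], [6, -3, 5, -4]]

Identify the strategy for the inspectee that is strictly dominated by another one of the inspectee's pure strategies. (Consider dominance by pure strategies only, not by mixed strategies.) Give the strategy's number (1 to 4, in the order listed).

1

The inspectee prefers columns that give the inspector less. Compare day 1 with day 2: -6 < 2, -5 < 5, -3 < 6.
So day 2 strictly dominates day 1 for the inspectee; day 1 is strictly dominated.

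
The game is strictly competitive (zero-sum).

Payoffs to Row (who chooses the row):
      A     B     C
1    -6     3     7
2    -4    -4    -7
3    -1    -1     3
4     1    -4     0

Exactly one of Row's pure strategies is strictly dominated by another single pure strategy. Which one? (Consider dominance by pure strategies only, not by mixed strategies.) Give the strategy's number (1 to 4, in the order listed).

2

Compare 2 with 3: -1 > -4, -1 > -4, 3 > -7.
So 3 strictly dominates 2 for Row; 2 is strictly dominated.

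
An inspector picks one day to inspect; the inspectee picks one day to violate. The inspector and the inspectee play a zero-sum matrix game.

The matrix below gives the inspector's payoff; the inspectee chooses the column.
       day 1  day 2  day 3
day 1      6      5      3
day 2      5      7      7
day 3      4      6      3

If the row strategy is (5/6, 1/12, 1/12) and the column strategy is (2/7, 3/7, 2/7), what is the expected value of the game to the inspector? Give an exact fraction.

407/84

Against (2/7, 3/7, 2/7), each row's expected payoff is day 1: 33/7; day 2: 45/7; day 3: 32/7.
Taking the (5/6, 1/12, 1/12)-weighted average: (5/6)·(33/7) + (1/12)·(45/7) + (1/12)·(32/7) = 407/84.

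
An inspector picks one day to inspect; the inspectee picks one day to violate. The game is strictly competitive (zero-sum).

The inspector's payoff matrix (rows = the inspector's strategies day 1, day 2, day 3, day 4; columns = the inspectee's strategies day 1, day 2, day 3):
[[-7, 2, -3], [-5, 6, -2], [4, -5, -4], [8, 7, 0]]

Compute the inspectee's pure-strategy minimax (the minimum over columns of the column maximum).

The worst case (largest entry) in each column is day 1: 8, day 2: 7, day 3: 0.
The best (smallest) of these is 0.

0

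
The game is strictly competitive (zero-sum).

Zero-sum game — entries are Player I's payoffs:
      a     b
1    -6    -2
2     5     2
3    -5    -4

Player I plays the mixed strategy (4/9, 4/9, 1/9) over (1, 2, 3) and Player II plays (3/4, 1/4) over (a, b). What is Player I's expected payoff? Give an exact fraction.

-31/36

Against (3/4, 1/4), each row's expected payoff is 1: -5; 2: 17/4; 3: -19/4.
Taking the (4/9, 4/9, 1/9)-weighted average: (4/9)·(-5) + (4/9)·(17/4) + (1/9)·(-19/4) = -31/36.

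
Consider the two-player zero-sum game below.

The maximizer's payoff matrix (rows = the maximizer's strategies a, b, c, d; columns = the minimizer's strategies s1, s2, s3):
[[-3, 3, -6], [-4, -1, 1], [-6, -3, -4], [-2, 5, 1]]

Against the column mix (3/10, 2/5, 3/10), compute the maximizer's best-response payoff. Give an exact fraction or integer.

a: (-3)·(3/10) + (3)·(2/5) + (-6)·(3/10) = -3/2.
b: (-4)·(3/10) + (-1)·(2/5) + (1)·(3/10) = -13/10.
c: (-6)·(3/10) + (-3)·(2/5) + (-4)·(3/10) = -21/5.
d: (-2)·(3/10) + (5)·(2/5) + (1)·(3/10) = 17/10.
The best pure response is d with expected payoff 17/10.

17/10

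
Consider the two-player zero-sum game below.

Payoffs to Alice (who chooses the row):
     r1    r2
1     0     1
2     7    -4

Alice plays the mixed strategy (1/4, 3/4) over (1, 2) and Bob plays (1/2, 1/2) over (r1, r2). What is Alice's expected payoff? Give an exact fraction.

5/4

Against (1/2, 1/2), each row's expected payoff is 1: 1/2; 2: 3/2.
Taking the (1/4, 3/4)-weighted average: (1/4)·(1/2) + (3/4)·(3/2) = 5/4.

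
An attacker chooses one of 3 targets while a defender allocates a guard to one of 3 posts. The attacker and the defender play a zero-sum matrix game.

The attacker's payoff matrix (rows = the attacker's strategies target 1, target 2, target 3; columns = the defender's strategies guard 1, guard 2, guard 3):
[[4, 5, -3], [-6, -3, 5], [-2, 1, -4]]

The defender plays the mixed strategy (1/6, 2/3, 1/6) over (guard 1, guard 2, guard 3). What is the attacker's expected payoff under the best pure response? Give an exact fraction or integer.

7/2

target 1: (4)·(1/6) + (5)·(2/3) + (-3)·(1/6) = 7/2.
target 2: (-6)·(1/6) + (-3)·(2/3) + (5)·(1/6) = -13/6.
target 3: (-2)·(1/6) + (1)·(2/3) + (-4)·(1/6) = -1/3.
The best pure response is target 1 with expected payoff 7/2.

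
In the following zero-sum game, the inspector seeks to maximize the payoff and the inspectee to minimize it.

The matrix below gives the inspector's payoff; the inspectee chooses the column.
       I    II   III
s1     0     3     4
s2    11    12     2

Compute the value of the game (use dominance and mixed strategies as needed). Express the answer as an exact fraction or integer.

Column II is strictly dominated by I for the inspectee (it gives the inspector more in every row).
The remaining 2×2 game on (s1, s2) × (I, III) has no saddle point. Let the inspector play s1 with probability p; indifference gives 11(1−p) = 4p + 2(1−p), so p = 9/13.
Similarly the inspectee's optimal q on I is 2/13, and the value is 0·(2/13) + (4)·(11/13) = 44/13.

44/13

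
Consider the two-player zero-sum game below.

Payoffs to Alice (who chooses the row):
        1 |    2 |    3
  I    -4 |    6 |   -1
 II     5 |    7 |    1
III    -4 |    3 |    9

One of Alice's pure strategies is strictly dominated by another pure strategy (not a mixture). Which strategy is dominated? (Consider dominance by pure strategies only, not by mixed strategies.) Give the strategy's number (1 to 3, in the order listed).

Compare I with II: 5 > -4, 7 > 6, 1 > -1.
So II strictly dominates I for Alice; I is strictly dominated.

1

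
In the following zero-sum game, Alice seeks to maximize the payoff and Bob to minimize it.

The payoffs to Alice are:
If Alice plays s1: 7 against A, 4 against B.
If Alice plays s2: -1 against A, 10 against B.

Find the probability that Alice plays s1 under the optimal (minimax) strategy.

Row minima are 4 and -1, so Alice's maximin is 4; column maxima are 7 and 10, so Bob's minimax is 7. These differ, so the equilibrium is in mixed strategies.
Let Alice play s1 with probability p. Bob is indifferent when 7p − (1−p) = 4p + 10(1−p), giving p = 11/14.

11/14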